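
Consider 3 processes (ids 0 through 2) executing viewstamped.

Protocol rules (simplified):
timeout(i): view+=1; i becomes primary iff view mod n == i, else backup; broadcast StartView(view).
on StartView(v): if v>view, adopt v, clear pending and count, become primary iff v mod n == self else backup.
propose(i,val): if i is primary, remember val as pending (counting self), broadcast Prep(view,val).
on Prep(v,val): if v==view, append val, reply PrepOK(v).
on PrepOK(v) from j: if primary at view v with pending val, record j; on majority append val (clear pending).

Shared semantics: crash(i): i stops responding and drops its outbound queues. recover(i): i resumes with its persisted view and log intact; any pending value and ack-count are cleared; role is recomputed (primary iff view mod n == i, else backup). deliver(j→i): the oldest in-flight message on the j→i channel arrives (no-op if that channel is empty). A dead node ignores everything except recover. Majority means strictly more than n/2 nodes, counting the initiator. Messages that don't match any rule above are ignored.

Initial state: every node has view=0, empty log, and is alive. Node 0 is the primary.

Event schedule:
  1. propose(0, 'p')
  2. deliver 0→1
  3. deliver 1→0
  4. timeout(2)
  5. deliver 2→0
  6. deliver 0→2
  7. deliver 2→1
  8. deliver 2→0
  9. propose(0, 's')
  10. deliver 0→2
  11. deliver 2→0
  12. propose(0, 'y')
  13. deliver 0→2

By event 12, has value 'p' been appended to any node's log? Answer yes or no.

yes

[1] propose(0,'p') → ∅
[2] deliver 0→1 → N1(back v0 [p])
[3] deliver 1→0 → N0(prim v0 [p])
[4] timeout(2) → N2(back v1 [-])
[5] deliver 2→0 → N0(back v1 [p])
[6] deliver 0→2 → ∅
[7] deliver 2→1 → N1(prim v1 [p])
[8] deliver 2→0 → ∅
[9] propose(0,'s') → ∅
[10] deliver 0→2 → ∅
[11] deliver 2→0 → ∅
[12] propose(0,'y') → ∅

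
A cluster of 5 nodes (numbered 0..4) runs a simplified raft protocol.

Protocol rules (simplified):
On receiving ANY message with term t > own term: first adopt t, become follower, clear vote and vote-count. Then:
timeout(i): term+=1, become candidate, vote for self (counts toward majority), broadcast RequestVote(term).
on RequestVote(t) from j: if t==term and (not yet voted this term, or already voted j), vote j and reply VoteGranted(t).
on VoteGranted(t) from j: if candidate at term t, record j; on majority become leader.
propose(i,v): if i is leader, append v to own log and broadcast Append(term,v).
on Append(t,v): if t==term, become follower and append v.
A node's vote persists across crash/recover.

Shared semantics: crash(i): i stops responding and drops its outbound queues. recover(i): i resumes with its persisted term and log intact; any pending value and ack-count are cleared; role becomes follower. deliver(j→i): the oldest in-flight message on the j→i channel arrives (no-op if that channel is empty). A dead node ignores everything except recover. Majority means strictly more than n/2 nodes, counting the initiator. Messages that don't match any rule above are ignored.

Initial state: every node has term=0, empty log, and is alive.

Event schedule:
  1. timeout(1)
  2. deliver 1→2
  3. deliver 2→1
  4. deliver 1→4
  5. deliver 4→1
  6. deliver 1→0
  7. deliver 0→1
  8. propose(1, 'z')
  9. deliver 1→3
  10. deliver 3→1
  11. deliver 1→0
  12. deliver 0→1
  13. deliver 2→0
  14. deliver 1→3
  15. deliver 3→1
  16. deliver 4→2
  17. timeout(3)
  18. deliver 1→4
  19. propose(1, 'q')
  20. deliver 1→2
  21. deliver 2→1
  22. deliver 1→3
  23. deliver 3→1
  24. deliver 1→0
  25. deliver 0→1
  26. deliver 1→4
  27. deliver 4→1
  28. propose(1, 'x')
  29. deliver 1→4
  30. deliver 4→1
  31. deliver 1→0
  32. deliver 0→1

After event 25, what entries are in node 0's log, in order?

[1] timeout(1) → N1(cand t1 [-])
[2] deliver 1→2 → N2(foll t1 [-])
[3] deliver 2→1 → ∅
[4] deliver 1→4 → N4(foll t1 [-])
[5] deliver 4→1 → N1(lead t1 [-])
[6] deliver 1→0 → N0(foll t1 [-])
[7] deliver 0→1 → ∅
[8] propose(1,'z') → N1(lead t1 [z])
[9] deliver 1→3 → N3(foll t1 [-])
[10] deliver 3→1 → ∅
[11] deliver 1→0 → N0(foll t1 [z])
[12] deliver 0→1 → ∅
[13] deliver 2→0 → ∅
[14] deliver 1→3 → N3(foll t1 [z])
[15] deliver 3→1 → ∅
[16] deliver 4→2 → ∅
[17] timeout(3) → N3(cand t2 [z])
[18] deliver 1→4 → N4(foll t1 [z])
[19] propose(1,'q') → N1(lead t1 [z,q])
[20] deliver 1→2 → N2(foll t1 [z])
[21] deliver 2→1 → ∅
[22] deliver 1→3 → ∅
[23] deliver 3→1 → N1(foll t2 [z,q])
[24] deliver 1→0 → N0(foll t1 [z,q])
[25] deliver 0→1 → ∅

z,q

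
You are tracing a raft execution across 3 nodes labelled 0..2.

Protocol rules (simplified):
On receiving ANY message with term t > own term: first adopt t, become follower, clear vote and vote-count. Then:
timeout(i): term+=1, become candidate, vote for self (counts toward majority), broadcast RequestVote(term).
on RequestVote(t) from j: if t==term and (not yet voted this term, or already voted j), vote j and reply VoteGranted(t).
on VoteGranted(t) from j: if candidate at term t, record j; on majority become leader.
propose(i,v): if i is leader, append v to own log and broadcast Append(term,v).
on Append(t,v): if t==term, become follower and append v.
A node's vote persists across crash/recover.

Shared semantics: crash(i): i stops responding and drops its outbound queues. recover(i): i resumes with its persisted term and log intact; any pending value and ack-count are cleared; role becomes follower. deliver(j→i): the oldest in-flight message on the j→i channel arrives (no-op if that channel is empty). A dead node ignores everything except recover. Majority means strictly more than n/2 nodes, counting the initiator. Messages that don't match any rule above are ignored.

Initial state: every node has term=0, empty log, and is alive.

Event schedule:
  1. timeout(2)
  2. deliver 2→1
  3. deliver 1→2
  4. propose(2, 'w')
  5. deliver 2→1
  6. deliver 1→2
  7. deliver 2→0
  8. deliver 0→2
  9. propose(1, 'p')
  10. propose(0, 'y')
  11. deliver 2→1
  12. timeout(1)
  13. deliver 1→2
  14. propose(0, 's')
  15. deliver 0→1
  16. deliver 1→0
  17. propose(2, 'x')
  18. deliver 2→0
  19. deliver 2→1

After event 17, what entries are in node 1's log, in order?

1. timeout(2):  <2:cand t1 ->
2. deliver 2→1:  <1:foll t1 ->
3. deliver 1→2:  <2:lead t1 ->
4. propose(2,'w'):  <2:lead t1 w>
5. deliver 2→1:  <1:foll t1 w>
6. deliver 1→2:  nop
7. deliver 2→0:  <0:foll t1 ->
8. deliver 0→2:  nop
9. propose(1,'p'):  nop
10. propose(0,'y'):  nop
11. deliver 2→1:  nop
12. timeout(1):  <1:cand t2 w>
13. deliver 1→2:  <2:foll t2 w>
14. propose(0,'s'):  nop
15. deliver 0→1:  nop
16. deliver 1→0:  <0:foll t2 ->
17. propose(2,'x'):  nop

w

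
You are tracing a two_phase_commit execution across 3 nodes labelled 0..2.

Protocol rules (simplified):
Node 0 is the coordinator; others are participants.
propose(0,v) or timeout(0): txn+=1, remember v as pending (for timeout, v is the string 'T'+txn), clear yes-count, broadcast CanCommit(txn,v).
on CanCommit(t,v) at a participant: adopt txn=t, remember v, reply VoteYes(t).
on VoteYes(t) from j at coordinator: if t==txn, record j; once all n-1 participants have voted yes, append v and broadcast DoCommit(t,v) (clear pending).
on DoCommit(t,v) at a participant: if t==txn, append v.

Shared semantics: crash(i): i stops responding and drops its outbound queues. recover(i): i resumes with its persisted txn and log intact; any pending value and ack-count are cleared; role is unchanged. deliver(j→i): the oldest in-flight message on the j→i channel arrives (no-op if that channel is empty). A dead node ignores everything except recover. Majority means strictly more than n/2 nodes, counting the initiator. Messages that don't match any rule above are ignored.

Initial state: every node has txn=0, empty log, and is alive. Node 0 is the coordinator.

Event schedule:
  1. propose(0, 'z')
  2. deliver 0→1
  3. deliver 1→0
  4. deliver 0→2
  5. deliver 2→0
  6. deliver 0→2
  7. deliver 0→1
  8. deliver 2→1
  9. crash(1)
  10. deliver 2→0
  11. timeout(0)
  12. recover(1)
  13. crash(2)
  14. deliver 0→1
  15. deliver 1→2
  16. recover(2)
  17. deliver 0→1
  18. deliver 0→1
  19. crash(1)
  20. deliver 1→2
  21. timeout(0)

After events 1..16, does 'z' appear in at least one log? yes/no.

yes

[1] propose(0,'z') → N0(coor t1 [-])
[2] deliver 0→1 → N1(part t1 [-])
[3] deliver 1→0 → ∅
[4] deliver 0→2 → N2(part t1 [-])
[5] deliver 2→0 → N0(coor t1 [z])
[6] deliver 0→2 → N2(part t1 [z])
[7] deliver 0→1 → N1(part t1 [z])
[8] deliver 2→1 → ∅
[9] crash(1) → N1(✗part t1 [z])
[10] deliver 2→0 → ∅
[11] timeout(0) → N0(coor t2 [z])
[12] recover(1) → N1(part t1 [z])
[13] crash(2) → N2(✗part t1 [z])
[14] deliver 0→1 → N1(part t2 [z])
[15] deliver 1→2 → ∅
[16] recover(2) → N2(part t1 [z])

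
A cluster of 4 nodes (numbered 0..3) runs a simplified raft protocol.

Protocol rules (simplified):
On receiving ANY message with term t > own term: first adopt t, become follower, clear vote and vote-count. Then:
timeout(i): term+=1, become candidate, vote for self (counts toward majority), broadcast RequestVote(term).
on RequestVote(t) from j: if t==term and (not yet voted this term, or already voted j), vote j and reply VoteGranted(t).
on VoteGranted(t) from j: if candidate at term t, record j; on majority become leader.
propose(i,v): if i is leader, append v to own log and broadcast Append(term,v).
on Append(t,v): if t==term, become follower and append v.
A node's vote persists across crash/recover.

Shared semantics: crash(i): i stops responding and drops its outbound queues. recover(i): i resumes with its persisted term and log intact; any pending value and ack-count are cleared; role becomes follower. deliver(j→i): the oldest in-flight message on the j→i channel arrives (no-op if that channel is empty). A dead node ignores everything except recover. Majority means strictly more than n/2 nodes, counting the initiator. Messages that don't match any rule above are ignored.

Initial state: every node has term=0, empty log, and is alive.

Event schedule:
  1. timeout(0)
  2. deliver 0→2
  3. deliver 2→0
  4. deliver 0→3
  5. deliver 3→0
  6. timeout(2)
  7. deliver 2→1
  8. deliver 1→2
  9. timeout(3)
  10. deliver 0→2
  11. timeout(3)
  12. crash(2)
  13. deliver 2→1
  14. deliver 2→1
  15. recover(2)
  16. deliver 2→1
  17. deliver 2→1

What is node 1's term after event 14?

2

step 1 timeout(0): 0={cand,t=1,log=-}
step 2 deliver 0→2: 2={foll,t=1,log=-}
step 3 deliver 2→0: —
step 4 deliver 0→3: 3={foll,t=1,log=-}
step 5 deliver 3→0: 0={lead,t=1,log=-}
step 6 timeout(2): 2={cand,t=2,log=-}
step 7 deliver 2→1: 1={foll,t=2,log=-}
step 8 deliver 1→2: —
step 9 timeout(3): 3={cand,t=2,log=-}
step 10 deliver 0→2: —
step 11 timeout(3): 3={cand,t=3,log=-}
step 12 crash(2): 2={✗cand,t=2,log=-}
step 13 deliver 2→1: —
step 14 deliver 2→1: —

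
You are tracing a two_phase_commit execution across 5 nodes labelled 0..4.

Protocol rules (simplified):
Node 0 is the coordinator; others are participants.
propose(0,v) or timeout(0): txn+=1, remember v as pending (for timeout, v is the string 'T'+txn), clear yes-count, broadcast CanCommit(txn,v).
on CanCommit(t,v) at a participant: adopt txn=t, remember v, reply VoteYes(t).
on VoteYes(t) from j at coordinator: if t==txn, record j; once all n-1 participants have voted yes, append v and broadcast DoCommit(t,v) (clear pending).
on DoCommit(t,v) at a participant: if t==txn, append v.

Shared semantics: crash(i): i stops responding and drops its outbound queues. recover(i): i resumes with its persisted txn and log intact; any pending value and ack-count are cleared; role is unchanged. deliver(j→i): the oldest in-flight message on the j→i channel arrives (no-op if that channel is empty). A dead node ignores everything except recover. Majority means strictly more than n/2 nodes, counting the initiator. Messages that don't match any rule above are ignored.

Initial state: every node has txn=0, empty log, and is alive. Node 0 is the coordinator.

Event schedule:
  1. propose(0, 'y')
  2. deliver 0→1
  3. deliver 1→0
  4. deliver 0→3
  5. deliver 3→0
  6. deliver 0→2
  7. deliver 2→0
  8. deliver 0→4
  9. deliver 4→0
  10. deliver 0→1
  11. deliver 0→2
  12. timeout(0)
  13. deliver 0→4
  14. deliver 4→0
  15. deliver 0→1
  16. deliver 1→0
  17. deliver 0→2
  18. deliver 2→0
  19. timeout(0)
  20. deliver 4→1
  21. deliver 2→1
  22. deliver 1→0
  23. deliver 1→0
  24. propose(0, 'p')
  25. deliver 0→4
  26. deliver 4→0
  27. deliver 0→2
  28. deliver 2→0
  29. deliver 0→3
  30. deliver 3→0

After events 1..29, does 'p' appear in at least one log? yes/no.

no

[1] propose(0,'y') → N0(coor t1 [-])
[2] deliver 0→1 → N1(part t1 [-])
[3] deliver 1→0 → ∅
[4] deliver 0→3 → N3(part t1 [-])
[5] deliver 3→0 → ∅
[6] deliver 0→2 → N2(part t1 [-])
[7] deliver 2→0 → ∅
[8] deliver 0→4 → N4(part t1 [-])
[9] deliver 4→0 → N0(coor t1 [y])
[10] deliver 0→1 → N1(part t1 [y])
[11] deliver 0→2 → N2(part t1 [y])
[12] timeout(0) → N0(coor t2 [y])
[13] deliver 0→4 → N4(part t1 [y])
[14] deliver 4→0 → ∅
[15] deliver 0→1 → N1(part t2 [y])
[16] deliver 1→0 → ∅
[17] deliver 0→2 → N2(part t2 [y])
[18] deliver 2→0 → ∅
[19] timeout(0) → N0(coor t3 [y])
[20] deliver 4→1 → ∅
[21] deliver 2→1 → ∅
[22] deliver 1→0 → ∅
[23] deliver 1→0 → ∅
[24] propose(0,'p') → N0(coor t4 [y])
[25] deliver 0→4 → N4(part t2 [y])
[26] deliver 4→0 → ∅
[27] deliver 0→2 → N2(part t3 [y])
[28] deliver 2→0 → ∅
[29] deliver 0→3 → N3(part t1 [y])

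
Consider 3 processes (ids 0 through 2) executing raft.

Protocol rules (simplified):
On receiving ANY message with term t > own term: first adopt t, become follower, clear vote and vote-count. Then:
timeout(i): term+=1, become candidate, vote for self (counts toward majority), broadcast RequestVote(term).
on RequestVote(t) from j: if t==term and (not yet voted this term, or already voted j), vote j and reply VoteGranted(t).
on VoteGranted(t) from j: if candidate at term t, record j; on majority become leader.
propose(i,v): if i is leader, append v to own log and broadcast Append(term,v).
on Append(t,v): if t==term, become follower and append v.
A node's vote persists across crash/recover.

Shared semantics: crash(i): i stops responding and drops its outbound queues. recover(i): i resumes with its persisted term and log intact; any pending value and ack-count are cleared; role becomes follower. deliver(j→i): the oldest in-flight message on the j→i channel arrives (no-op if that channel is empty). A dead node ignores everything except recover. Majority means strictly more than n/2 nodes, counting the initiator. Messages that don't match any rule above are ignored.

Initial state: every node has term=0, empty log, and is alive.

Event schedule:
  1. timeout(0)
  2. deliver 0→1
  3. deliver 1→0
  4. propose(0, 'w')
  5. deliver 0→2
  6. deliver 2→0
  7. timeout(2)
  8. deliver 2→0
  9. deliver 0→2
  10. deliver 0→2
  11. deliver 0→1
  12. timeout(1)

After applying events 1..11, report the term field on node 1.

1

1. timeout(0):  <0:cand t1 ->
2. deliver 0→1:  <1:foll t1 ->
3. deliver 1→0:  <0:lead t1 ->
4. propose(0,'w'):  <0:lead t1 w>
5. deliver 0→2:  <2:foll t1 ->
6. deliver 2→0:  nop
7. timeout(2):  <2:cand t2 ->
8. deliver 2→0:  <0:foll t2 w>
9. deliver 0→2:  nop
10. deliver 0→2:  <2:lead t2 ->
11. deliver 0→1:  <1:foll t1 w>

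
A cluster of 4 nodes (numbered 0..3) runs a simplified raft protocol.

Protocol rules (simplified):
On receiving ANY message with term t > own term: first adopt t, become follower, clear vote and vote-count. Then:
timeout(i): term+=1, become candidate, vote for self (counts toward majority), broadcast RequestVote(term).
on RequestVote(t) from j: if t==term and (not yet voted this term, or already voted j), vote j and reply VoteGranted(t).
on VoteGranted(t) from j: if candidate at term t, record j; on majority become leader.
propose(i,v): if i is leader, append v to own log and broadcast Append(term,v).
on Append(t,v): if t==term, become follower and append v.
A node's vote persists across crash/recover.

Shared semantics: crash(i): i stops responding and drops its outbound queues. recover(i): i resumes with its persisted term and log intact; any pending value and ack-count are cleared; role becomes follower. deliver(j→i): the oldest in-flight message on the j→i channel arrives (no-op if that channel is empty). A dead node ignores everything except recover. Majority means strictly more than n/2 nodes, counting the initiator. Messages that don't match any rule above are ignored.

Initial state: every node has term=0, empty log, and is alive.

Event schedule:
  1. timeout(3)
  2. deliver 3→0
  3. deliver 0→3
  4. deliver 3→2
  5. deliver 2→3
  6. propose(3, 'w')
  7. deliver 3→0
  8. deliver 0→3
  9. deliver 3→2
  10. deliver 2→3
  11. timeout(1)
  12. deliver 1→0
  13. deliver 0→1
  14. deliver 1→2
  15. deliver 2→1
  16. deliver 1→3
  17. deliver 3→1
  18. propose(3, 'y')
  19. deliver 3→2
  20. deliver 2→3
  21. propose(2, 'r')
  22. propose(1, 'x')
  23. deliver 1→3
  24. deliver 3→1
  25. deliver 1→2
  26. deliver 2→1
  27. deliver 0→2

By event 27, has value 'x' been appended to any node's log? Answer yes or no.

step 1 timeout(3): 3={cand,t=1,log=-}
step 2 deliver 3→0: 0={foll,t=1,log=-}
step 3 deliver 0→3: —
step 4 deliver 3→2: 2={foll,t=1,log=-}
step 5 deliver 2→3: 3={lead,t=1,log=-}
step 6 propose(3,'w'): 3={lead,t=1,log=w}
step 7 deliver 3→0: 0={foll,t=1,log=w}
step 8 deliver 0→3: —
step 9 deliver 3→2: 2={foll,t=1,log=w}
step 10 deliver 2→3: —
step 11 timeout(1): 1={cand,t=1,log=-}
step 12 deliver 1→0: —
step 13 deliver 0→1: —
step 14 deliver 1→2: —
step 15 deliver 2→1: —
step 16 deliver 1→3: —
step 17 deliver 3→1: —
step 18 propose(3,'y'): 3={lead,t=1,log=w,y}
step 19 deliver 3→2: 2={foll,t=1,log=w,y}
step 20 deliver 2→3: —
step 21 propose(2,'r'): —
step 22 propose(1,'x'): —
step 23 deliver 1→3: —
step 24 deliver 3→1: 1={foll,t=1,log=w}
step 25 deliver 1→2: —
step 26 deliver 2→1: —
step 27 deliver 0→2: —

no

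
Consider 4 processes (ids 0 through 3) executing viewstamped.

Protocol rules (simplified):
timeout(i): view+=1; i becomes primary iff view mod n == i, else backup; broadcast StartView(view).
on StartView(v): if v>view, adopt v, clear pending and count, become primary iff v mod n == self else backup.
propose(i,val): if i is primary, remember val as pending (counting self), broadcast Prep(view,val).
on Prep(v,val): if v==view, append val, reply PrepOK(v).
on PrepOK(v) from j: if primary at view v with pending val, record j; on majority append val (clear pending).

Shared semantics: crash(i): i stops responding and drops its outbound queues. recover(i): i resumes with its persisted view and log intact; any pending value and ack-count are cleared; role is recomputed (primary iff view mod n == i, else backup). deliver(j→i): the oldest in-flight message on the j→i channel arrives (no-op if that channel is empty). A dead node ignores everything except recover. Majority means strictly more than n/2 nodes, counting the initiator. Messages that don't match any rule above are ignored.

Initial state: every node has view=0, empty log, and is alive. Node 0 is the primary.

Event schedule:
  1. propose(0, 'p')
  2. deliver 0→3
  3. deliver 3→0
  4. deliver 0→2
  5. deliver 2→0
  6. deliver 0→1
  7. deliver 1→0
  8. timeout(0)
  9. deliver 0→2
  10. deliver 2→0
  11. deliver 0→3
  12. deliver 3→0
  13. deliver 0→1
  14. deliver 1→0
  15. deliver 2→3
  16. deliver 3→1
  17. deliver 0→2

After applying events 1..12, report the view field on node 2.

1

1. propose(0,'p'):  nop
2. deliver 0→3:  <3:back v0 p>
3. deliver 3→0:  nop
4. deliver 0→2:  <2:back v0 p>
5. deliver 2→0:  <0:prim v0 p>
6. deliver 0→1:  <1:back v0 p>
7. deliver 1→0:  nop
8. timeout(0):  <0:back v1 p>
9. deliver 0→2:  <2:back v1 p>
10. deliver 2→0:  nop
11. deliver 0→3:  <3:back v1 p>
12. deliver 3→0:  nop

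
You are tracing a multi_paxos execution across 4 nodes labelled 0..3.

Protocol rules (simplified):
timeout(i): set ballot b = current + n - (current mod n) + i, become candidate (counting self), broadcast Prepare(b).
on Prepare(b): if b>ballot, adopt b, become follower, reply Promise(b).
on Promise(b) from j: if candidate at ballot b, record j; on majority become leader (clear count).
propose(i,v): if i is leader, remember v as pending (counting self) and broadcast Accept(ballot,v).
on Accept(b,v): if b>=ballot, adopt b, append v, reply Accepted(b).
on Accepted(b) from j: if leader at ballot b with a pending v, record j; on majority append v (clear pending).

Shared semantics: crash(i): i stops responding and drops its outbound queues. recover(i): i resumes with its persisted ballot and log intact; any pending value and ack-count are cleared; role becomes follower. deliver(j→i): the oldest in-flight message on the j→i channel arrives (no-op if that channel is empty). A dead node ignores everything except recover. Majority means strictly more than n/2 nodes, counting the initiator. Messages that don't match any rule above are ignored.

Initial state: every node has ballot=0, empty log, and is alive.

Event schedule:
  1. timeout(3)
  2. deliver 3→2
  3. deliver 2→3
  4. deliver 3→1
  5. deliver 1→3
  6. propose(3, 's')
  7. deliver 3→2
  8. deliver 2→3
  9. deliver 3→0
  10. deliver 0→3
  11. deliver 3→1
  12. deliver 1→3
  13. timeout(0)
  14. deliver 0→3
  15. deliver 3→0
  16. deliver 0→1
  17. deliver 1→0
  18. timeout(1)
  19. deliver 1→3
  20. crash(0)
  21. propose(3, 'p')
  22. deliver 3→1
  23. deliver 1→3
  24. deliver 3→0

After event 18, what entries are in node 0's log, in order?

e1 timeout(3): 3[cand,b=7,-]
e2 deliver 3→2: 2[foll,b=7,-]
e3 deliver 2→3: ·
e4 deliver 3→1: 1[foll,b=7,-]
e5 deliver 1→3: 3[lead,b=7,-]
e6 propose(3,'s'): ·
e7 deliver 3→2: 2[foll,b=7,s]
e8 deliver 2→3: ·
e9 deliver 3→0: 0[foll,b=7,-]
e10 deliver 0→3: ·
e11 deliver 3→1: 1[foll,b=7,s]
e12 deliver 1→3: 3[lead,b=7,s]
e13 timeout(0): 0[cand,b=8,-]
e14 deliver 0→3: 3[foll,b=8,s]
e15 deliver 3→0: ·
e16 deliver 0→1: 1[foll,b=8,s]
e17 deliver 1→0: ·
e18 timeout(1): 1[cand,b=13,s]

empty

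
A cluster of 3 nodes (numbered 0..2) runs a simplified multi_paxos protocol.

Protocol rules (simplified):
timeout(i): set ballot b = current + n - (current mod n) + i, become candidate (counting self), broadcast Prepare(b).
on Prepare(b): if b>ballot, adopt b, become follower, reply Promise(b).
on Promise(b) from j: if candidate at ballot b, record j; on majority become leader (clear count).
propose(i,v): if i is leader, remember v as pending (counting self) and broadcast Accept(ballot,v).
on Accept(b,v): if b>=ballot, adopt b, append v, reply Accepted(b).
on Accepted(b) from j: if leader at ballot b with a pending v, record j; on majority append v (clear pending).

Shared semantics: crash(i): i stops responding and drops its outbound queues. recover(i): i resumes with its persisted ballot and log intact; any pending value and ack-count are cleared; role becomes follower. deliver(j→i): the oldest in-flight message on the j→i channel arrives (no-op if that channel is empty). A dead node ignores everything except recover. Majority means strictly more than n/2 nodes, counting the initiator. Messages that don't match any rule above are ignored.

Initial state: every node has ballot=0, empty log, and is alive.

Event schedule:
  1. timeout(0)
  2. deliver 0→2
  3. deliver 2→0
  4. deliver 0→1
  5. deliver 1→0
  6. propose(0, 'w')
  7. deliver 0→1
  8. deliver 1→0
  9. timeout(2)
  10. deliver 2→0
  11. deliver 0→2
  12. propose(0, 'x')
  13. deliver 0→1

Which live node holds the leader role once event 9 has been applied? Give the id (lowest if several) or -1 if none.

0

step 1 timeout(0): 0={cand,b=3,log=-}
step 2 deliver 0→2: 2={foll,b=3,log=-}
step 3 deliver 2→0: 0={lead,b=3,log=-}
step 4 deliver 0→1: 1={foll,b=3,log=-}
step 5 deliver 1→0: —
step 6 propose(0,'w'): —
step 7 deliver 0→1: 1={foll,b=3,log=w}
step 8 deliver 1→0: 0={lead,b=3,log=w}
step 9 timeout(2): 2={cand,b=8,log=-}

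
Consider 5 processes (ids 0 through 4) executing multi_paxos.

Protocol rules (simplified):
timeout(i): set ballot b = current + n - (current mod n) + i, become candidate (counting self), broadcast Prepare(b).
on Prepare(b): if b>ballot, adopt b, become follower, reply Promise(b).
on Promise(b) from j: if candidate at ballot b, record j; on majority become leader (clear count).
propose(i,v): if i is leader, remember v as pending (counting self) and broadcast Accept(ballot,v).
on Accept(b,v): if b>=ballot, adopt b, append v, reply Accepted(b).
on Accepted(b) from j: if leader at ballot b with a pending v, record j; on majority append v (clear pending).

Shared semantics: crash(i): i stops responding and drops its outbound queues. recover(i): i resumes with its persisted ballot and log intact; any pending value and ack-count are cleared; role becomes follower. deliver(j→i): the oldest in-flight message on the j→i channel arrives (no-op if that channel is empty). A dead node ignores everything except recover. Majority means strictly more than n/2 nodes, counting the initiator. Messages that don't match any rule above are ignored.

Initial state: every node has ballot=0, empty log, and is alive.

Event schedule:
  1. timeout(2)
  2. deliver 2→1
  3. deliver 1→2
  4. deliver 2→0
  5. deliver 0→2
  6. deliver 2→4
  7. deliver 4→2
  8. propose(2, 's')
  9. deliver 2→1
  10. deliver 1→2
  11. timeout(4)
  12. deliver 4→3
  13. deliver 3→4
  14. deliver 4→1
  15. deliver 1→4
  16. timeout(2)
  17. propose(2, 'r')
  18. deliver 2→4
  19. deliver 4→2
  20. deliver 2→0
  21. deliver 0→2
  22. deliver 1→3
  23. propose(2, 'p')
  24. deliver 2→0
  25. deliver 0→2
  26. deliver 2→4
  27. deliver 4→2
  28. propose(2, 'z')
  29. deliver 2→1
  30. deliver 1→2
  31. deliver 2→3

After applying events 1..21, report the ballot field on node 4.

14

step 1 timeout(2): 2={cand,b=7,log=-}
step 2 deliver 2→1: 1={foll,b=7,log=-}
step 3 deliver 1→2: —
step 4 deliver 2→0: 0={foll,b=7,log=-}
step 5 deliver 0→2: 2={lead,b=7,log=-}
step 6 deliver 2→4: 4={foll,b=7,log=-}
step 7 deliver 4→2: —
step 8 propose(2,'s'): —
step 9 deliver 2→1: 1={foll,b=7,log=s}
step 10 deliver 1→2: —
step 11 timeout(4): 4={cand,b=14,log=-}
step 12 deliver 4→3: 3={foll,b=14,log=-}
step 13 deliver 3→4: —
step 14 deliver 4→1: 1={foll,b=14,log=s}
step 15 deliver 1→4: 4={lead,b=14,log=-}
step 16 timeout(2): 2={cand,b=12,log=-}
step 17 propose(2,'r'): —
step 18 deliver 2→4: —
step 19 deliver 4→2: 2={foll,b=14,log=-}
step 20 deliver 2→0: 0={foll,b=7,log=s}
step 21 deliver 0→2: —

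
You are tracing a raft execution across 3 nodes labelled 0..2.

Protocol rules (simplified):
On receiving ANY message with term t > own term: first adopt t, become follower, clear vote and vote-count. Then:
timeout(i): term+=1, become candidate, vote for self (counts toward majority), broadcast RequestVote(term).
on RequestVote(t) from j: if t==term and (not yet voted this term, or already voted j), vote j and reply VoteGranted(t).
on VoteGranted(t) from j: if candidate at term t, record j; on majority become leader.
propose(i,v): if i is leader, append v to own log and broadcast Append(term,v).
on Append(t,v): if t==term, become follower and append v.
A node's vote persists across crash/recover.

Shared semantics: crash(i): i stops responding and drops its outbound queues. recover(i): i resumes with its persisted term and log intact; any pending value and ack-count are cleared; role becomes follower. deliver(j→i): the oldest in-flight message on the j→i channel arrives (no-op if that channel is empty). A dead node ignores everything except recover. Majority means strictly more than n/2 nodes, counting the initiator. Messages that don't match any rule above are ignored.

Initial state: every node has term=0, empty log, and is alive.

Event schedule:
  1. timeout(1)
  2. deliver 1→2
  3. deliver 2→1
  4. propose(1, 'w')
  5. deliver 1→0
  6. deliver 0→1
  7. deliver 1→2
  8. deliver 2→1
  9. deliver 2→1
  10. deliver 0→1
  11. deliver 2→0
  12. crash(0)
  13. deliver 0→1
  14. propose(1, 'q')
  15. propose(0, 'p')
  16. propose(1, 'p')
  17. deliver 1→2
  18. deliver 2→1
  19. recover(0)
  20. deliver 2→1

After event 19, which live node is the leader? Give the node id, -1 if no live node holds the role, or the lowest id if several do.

1

step 1 timeout(1): 1={cand,t=1,log=-}
step 2 deliver 1→2: 2={foll,t=1,log=-}
step 3 deliver 2→1: 1={lead,t=1,log=-}
step 4 propose(1,'w'): 1={lead,t=1,log=w}
step 5 deliver 1→0: 0={foll,t=1,log=-}
step 6 deliver 0→1: —
step 7 deliver 1→2: 2={foll,t=1,log=w}
step 8 deliver 2→1: —
step 9 deliver 2→1: —
step 10 deliver 0→1: —
step 11 deliver 2→0: —
step 12 crash(0): 0={✗foll,t=1,log=-}
step 13 deliver 0→1: —
step 14 propose(1,'q'): 1={lead,t=1,log=w,q}
step 15 propose(0,'p'): —
step 16 propose(1,'p'): 1={lead,t=1,log=w,q,p}
step 17 deliver 1→2: 2={foll,t=1,log=w,q}
step 18 deliver 2→1: —
step 19 recover(0): 0={foll,t=1,log=-}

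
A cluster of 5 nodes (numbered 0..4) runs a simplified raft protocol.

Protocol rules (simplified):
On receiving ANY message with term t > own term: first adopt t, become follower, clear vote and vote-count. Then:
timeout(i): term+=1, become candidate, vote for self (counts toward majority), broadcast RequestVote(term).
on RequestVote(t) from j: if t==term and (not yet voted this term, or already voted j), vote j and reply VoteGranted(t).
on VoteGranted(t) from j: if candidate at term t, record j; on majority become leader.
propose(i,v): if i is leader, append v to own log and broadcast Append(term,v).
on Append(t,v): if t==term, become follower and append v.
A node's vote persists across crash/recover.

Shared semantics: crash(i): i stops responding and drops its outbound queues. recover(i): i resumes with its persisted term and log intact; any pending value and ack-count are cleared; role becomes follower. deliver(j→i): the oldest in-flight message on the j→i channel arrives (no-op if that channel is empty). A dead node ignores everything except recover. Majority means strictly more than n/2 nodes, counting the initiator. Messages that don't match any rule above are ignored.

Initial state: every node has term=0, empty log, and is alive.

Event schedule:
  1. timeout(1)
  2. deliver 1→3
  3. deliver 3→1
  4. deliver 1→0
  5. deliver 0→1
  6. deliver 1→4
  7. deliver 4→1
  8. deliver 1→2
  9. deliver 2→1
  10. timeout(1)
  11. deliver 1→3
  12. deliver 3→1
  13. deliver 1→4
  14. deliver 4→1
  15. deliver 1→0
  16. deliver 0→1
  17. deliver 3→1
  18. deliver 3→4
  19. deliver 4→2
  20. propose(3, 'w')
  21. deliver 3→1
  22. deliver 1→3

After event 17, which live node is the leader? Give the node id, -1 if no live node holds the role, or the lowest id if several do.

[1] timeout(1) → N1(cand t1 [-])
[2] deliver 1→3 → N3(foll t1 [-])
[3] deliver 3→1 → ∅
[4] deliver 1→0 → N0(foll t1 [-])
[5] deliver 0→1 → N1(lead t1 [-])
[6] deliver 1→4 → N4(foll t1 [-])
[7] deliver 4→1 → ∅
[8] deliver 1→2 → N2(foll t1 [-])
[9] deliver 2→1 → ∅
[10] timeout(1) → N1(cand t2 [-])
[11] deliver 1→3 → N3(foll t2 [-])
[12] deliver 3→1 → ∅
[13] deliver 1→4 → N4(foll t2 [-])
[14] deliver 4→1 → N1(lead t2 [-])
[15] deliver 1→0 → N0(foll t2 [-])
[16] deliver 0→1 → ∅
[17] deliver 3→1 → ∅

1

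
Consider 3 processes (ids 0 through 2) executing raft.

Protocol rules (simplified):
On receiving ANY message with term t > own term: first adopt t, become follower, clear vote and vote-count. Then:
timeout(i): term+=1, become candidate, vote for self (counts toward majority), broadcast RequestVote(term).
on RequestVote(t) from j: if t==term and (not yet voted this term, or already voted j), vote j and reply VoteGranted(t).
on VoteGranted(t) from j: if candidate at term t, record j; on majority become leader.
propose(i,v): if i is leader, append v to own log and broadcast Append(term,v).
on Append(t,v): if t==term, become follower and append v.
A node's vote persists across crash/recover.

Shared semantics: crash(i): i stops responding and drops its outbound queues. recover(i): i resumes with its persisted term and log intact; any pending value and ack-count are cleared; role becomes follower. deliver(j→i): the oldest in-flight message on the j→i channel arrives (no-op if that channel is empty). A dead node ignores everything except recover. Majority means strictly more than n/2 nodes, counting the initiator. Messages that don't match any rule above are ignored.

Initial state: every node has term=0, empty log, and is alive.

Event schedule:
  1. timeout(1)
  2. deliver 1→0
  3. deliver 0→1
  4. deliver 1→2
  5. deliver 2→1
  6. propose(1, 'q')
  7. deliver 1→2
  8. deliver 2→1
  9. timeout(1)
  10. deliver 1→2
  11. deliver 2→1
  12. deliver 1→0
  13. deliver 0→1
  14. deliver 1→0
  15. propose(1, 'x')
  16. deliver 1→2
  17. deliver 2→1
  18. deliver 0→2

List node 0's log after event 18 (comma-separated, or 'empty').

q

1. timeout(1):  <1:cand t1 ->
2. deliver 1→0:  <0:foll t1 ->
3. deliver 0→1:  <1:lead t1 ->
4. deliver 1→2:  <2:foll t1 ->
5. deliver 2→1:  nop
6. propose(1,'q'):  <1:lead t1 q>
7. deliver 1→2:  <2:foll t1 q>
8. deliver 2→1:  nop
9. timeout(1):  <1:cand t2 q>
10. deliver 1→2:  <2:foll t2 q>
11. deliver 2→1:  <1:lead t2 q>
12. deliver 1→0:  <0:foll t1 q>
13. deliver 0→1:  nop
14. deliver 1→0:  <0:foll t2 q>
15. propose(1,'x'):  <1:lead t2 q,x>
16. deliver 1→2:  <2:foll t2 q,x>
17. deliver 2→1:  nop
18. deliver 0→2:  nop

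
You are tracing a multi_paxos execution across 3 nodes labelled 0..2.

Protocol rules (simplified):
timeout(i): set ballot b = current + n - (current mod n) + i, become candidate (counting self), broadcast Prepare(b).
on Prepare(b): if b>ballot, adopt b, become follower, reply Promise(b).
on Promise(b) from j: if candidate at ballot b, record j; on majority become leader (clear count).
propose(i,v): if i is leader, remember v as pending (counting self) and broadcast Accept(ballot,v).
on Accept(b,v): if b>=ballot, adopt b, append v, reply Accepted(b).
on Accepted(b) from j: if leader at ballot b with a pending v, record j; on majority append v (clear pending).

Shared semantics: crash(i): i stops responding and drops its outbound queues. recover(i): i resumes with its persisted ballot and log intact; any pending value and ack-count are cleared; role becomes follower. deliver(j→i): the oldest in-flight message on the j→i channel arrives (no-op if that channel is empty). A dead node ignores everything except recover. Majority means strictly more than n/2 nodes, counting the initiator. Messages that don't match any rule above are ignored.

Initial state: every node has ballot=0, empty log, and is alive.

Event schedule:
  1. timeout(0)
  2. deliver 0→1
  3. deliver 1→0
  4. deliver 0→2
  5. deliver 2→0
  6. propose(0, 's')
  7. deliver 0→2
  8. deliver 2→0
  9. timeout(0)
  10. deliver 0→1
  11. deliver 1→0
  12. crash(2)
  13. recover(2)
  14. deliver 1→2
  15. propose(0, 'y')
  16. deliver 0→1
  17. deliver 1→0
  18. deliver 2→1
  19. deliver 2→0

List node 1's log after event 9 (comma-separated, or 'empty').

step 1 timeout(0): 0={cand,b=3,log=-}
step 2 deliver 0→1: 1={foll,b=3,log=-}
step 3 deliver 1→0: 0={lead,b=3,log=-}
step 4 deliver 0→2: 2={foll,b=3,log=-}
step 5 deliver 2→0: —
step 6 propose(0,'s'): —
step 7 deliver 0→2: 2={foll,b=3,log=s}
step 8 deliver 2→0: 0={lead,b=3,log=s}
step 9 timeout(0): 0={cand,b=6,log=s}

empty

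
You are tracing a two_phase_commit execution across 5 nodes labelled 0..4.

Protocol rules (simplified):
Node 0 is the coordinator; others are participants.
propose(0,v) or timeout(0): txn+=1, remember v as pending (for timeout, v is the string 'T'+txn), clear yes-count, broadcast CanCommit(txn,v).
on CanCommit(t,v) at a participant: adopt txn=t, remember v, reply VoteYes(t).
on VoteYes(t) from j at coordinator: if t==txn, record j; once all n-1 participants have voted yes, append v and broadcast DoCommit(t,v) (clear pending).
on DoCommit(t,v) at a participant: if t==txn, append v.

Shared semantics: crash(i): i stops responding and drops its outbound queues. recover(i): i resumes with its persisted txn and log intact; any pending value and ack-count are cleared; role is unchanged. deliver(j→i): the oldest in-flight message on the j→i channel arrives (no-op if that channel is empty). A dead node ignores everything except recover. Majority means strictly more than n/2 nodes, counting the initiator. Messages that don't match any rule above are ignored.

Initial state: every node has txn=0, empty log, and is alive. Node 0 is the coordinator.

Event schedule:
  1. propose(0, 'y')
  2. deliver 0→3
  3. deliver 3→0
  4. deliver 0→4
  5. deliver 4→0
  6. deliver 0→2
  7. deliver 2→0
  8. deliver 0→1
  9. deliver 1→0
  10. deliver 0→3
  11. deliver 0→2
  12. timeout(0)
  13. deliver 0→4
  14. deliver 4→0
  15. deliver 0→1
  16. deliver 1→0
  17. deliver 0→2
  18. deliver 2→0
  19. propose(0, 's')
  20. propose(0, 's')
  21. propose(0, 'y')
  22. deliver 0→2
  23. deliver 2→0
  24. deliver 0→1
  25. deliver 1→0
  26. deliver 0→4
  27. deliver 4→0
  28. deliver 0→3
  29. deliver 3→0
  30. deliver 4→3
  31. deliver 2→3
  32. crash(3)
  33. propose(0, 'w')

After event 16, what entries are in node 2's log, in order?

1. propose(0,'y'):  <0:coor t1 ->
2. deliver 0→3:  <3:part t1 ->
3. deliver 3→0:  nop
4. deliver 0→4:  <4:part t1 ->
5. deliver 4→0:  nop
6. deliver 0→2:  <2:part t1 ->
7. deliver 2→0:  nop
8. deliver 0→1:  <1:part t1 ->
9. deliver 1→0:  <0:coor t1 y>
10. deliver 0→3:  <3:part t1 y>
11. deliver 0→2:  <2:part t1 y>
12. timeout(0):  <0:coor t2 y>
13. deliver 0→4:  <4:part t1 y>
14. deliver 4→0:  nop
15. deliver 0→1:  <1:part t1 y>
16. deliver 1→0:  nop

y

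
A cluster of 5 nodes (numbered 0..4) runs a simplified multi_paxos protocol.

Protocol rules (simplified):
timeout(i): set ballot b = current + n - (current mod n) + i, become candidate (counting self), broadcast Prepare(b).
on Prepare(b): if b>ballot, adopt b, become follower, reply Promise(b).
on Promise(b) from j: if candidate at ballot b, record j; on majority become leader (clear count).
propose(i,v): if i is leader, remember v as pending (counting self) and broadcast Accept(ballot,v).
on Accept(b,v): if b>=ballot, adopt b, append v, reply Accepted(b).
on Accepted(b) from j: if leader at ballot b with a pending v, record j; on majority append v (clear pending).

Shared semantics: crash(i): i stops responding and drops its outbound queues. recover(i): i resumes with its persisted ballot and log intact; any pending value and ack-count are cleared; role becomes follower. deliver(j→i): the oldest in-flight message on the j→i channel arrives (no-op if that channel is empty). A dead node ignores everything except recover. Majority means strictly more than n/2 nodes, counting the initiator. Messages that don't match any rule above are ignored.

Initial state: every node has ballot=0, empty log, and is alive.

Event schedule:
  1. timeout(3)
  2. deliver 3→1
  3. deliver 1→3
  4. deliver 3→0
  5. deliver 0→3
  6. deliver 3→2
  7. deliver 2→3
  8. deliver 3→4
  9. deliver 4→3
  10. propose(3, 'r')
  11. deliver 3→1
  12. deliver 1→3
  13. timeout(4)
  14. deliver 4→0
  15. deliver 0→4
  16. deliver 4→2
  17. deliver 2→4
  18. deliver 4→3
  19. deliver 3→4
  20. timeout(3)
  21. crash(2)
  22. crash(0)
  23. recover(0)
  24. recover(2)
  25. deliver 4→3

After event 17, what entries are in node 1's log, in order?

e1 timeout(3): 3[cand,b=8,-]
e2 deliver 3→1: 1[foll,b=8,-]
e3 deliver 1→3: ·
e4 deliver 3→0: 0[foll,b=8,-]
e5 deliver 0→3: 3[lead,b=8,-]
e6 deliver 3→2: 2[foll,b=8,-]
e7 deliver 2→3: ·
e8 deliver 3→4: 4[foll,b=8,-]
e9 deliver 4→3: ·
e10 propose(3,'r'): ·
e11 deliver 3→1: 1[foll,b=8,r]
e12 deliver 1→3: ·
e13 timeout(4): 4[cand,b=14,-]
e14 deliver 4→0: 0[foll,b=14,-]
e15 deliver 0→4: ·
e16 deliver 4→2: 2[foll,b=14,-]
e17 deliver 2→4: 4[lead,b=14,-]

r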